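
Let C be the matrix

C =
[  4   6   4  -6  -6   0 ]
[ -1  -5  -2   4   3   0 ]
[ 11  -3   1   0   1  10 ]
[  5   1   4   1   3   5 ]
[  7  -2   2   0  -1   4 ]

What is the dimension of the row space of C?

Row reduce to echelon form.
R2 ← R2 + (1/4)·R1: [0, -7/2, -1, 5/2, 3/2, 0]
R3 ← R3 − (11/4)·R1: [0, -39/2, -10, 33/2, 35/2, 10]
R4 ← R4 − (5/4)·R1: [0, -13/2, -1, 17/2, 21/2, 5]
R5 ← R5 − (7/4)·R1: [0, -25/2, -5, 21/2, 19/2, 4]
R3 ← R3 − (39/7)·R2: [0, 0, -31/7, 18/7, 64/7, 10]
R4 ← R4 − (13/7)·R2: [0, 0, 6/7, 27/7, 54/7, 5]
R5 ← R5 − (25/7)·R2: [0, 0, -10/7, 11/7, 29/7, 4]
R4 ← R4 + (6/31)·R3: [0, 0, 0, 135/31, 294/31, 215/31]
R5 ← R5 − (10/31)·R3: [0, 0, 0, 23/31, 37/31, 24/31]
R5 ← R5 − (23/135)·R4: [0, 0, 0, 0, -19/45, -11/27]
Echelon form has 5 nonzero rows, so rank(C) = 5.
The row space has dimension equal to the rank: 5.

5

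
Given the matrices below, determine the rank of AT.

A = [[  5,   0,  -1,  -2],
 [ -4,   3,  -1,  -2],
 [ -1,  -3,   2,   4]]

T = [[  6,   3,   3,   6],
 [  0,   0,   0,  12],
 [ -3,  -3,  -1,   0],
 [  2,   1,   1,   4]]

2

First compute AT:
[[ 29,  16,  14,  22],
 [-25, -11, -13,   4],
 [ -4,  -5,  -1, -26]]
Now row reduce the product.
R2 ← R2 + (25/29)·R1: [0, 81/29, -27/29, 666/29]
R3 ← R3 + (4/29)·R1: [0, -81/29, 27/29, -666/29]
R3 ← R3 + R2: [0, 0, 0, 0]
2 nonzero rows, so rank(AT) = 2.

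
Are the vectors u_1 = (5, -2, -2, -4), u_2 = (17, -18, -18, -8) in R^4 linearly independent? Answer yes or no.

yes

Form the matrix with these vectors as rows and row reduce.
R2 ← R2 − (17/5)·R1: [0, -56/5, -56/5, 28/5]
2 nonzero rows, so the 2 vectors span a space of dimension 2.
Since 2 = 2, the vectors are linearly independent.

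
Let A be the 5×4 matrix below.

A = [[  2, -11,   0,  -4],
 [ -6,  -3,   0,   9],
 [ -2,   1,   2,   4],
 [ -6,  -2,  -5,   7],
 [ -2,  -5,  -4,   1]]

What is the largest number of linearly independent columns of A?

3

Row reduce to echelon form.
R2 ← R2 + (3)·R1: [0, -36, 0, -3]
R3 ← R3 + R1: [0, -10, 2, 0]
R4 ← R4 + (3)·R1: [0, -35, -5, -5]
R5 ← R5 + R1: [0, -16, -4, -3]
R3 ← R3 − (5/18)·R2: [0, 0, 2, 5/6]
R4 ← R4 − (35/36)·R2: [0, 0, -5, -25/12]
R5 ← R5 − (4/9)·R2: [0, 0, -4, -5/3]
R4 ← R4 + (5/2)·R3: [0, 0, 0, 0]
R5 ← R5 + (2)·R3: [0, 0, 0, 0]
Echelon form has 3 nonzero rows, so rank(A) = 3.
The rank gives the maximum number of linearly independent columns: 3.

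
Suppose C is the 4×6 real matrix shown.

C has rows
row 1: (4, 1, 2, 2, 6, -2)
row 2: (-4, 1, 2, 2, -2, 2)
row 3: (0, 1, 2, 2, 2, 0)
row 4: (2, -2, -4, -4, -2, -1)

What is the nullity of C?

Row reduce to echelon form.
R2 ← R2 + R1: [0, 2, 4, 4, 4, 0]
R4 ← R4 − (1/2)·R1: [0, -5/2, -5, -5, -5, 0]
R3 ← R3 − (1/2)·R2: [0, 0, 0, 0, 0, 0]
R4 ← R4 + (5/4)·R2: [0, 0, 0, 0, 0, 0]
2 nonzero rows, so rank(C) = 2.
C has 6 columns; by rank–nullity, nullity = 6 − 2 = 4.

4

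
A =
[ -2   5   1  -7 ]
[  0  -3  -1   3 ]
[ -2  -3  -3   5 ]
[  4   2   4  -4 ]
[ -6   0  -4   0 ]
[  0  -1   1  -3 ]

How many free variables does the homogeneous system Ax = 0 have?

Row reduce to echelon form.
R3 ← R3 − R1: [0, -8, -4, 12]
R4 ← R4 + (2)·R1: [0, 12, 6, -18]
R5 ← R5 − (3)·R1: [0, -15, -7, 21]
R3 ← R3 − (8/3)·R2: [0, 0, -4/3, 4]
R4 ← R4 + (4)·R2: [0, 0, 2, -6]
R5 ← R5 − (5)·R2: [0, 0, -2, 6]
R6 ← R6 − (1/3)·R2: [0, 0, 4/3, -4]
R4 ← R4 + (3/2)·R3: [0, 0, 0, 0]
R5 ← R5 − (3/2)·R3: [0, 0, 0, 0]
R6 ← R6 + R3: [0, 0, 0, 0]
3 nonzero rows, so rank(A) = 3.
A has 4 columns; by rank–nullity, nullity = 4 − 3 = 1.

1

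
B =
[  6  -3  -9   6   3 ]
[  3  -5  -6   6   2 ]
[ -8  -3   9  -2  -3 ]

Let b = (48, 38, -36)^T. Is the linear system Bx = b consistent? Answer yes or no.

Row reduce the augmented matrix [B | b].
R2 ← R2 − (1/2)·R1: [0, -7/2, -3/2, 3, 1/2, 14]
R3 ← R3 + (4/3)·R1: [0, -7, -3, 6, 1, 28]
R3 ← R3 − (2)·R2: [0, 0, 0, 0, 0, 0]
The echelon form has 2 nonzero rows, and every pivot lies in the first 5 columns, so rank(B) = rank([B|b]) = 2.
The system is consistent.

yes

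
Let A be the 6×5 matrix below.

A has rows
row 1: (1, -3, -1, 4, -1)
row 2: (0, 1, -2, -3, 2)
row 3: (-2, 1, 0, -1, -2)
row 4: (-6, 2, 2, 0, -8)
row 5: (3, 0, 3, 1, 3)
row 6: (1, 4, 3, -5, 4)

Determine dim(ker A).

2

Row reduce to echelon form.
R3 ← R3 + (2)·R1: [0, -5, -2, 7, -4]
R4 ← R4 + (6)·R1: [0, -16, -4, 24, -14]
R5 ← R5 − (3)·R1: [0, 9, 6, -11, 6]
R6 ← R6 − R1: [0, 7, 4, -9, 5]
R3 ← R3 + (5)·R2: [0, 0, -12, -8, 6]
R4 ← R4 + (16)·R2: [0, 0, -36, -24, 18]
R5 ← R5 − (9)·R2: [0, 0, 24, 16, -12]
R6 ← R6 − (7)·R2: [0, 0, 18, 12, -9]
R4 ← R4 − (3)·R3: [0, 0, 0, 0, 0]
R5 ← R5 + (2)·R3: [0, 0, 0, 0, 0]
R6 ← R6 + (3/2)·R3: [0, 0, 0, 0, 0]
3 nonzero rows, so rank(A) = 3.
A has 5 columns; by rank–nullity, nullity = 5 − 3 = 2.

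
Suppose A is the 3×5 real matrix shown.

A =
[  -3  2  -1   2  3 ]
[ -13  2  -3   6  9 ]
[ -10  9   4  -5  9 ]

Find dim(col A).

Row reduce to echelon form.
R2 ← R2 − (13/3)·R1: [0, -20/3, 4/3, -8/3, -4]
R3 ← R3 − (10/3)·R1: [0, 7/3, 22/3, -35/3, -1]
R3 ← R3 + (7/20)·R2: [0, 0, 39/5, -63/5, -12/5]
Echelon form has 3 nonzero rows, so rank(A) = 3.
The column space has dimension equal to the rank: 3.

3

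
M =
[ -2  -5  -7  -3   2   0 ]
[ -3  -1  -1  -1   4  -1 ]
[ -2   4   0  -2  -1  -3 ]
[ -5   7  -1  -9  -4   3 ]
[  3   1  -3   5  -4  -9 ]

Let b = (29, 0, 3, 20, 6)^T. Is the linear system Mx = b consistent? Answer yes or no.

Row reduce the augmented matrix [M | b].
R2 ← R2 − (3/2)·R1: [0, 13/2, 19/2, 7/2, 1, -1, -87/2]
R3 ← R3 − R1: [0, 9, 7, 1, -3, -3, -26]
R4 ← R4 − (5/2)·R1: [0, 39/2, 33/2, -3/2, -9, 3, -105/2]
R5 ← R5 + (3/2)·R1: [0, -13/2, -27/2, 1/2, -1, -9, 99/2]
R3 ← R3 − (18/13)·R2: [0, 0, -80/13, -50/13, -57/13, -21/13, 445/13]
R4 ← R4 − (3)·R2: [0, 0, -12, -12, -12, 6, 78]
R5 ← R5 + R2: [0, 0, -4, 4, 0, -10, 6]
R4 ← R4 − (39/20)·R3: [0, 0, 0, -9/2, -69/20, 183/20, 45/4]
R5 ← R5 − (13/20)·R3: [0, 0, 0, 13/2, 57/20, -179/20, -65/4]
R5 ← R5 + (13/9)·R4: [0, 0, 0, 0, -32/15, 64/15, 0]
The echelon form has 5 nonzero rows, and every pivot lies in the first 6 columns, so rank(M) = rank([M|b]) = 5.
The system is consistent.

yes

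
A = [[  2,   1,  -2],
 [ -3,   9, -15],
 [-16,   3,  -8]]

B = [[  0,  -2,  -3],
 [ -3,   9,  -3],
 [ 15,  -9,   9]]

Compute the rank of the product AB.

First compute AB:
[[-33,  23, -27],
 [-252, 222, -153],
 [-129, 131, -33]]
Now row reduce the product.
R2 ← R2 − (84/11)·R1: [0, 510/11, 585/11]
R3 ← R3 − (43/11)·R1: [0, 452/11, 798/11]
R3 ← R3 − (226/255)·R2: [0, 0, 432/17]
3 nonzero rows, so rank(AB) = 3.

3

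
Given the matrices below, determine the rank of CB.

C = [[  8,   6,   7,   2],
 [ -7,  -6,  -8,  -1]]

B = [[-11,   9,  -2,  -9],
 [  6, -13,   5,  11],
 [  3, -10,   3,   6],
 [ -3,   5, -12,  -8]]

First compute CB:
[[-37, -66,  11,  20],
 [ 20,  90, -28, -43]]
Now row reduce the product.
R2 ← R2 + (20/37)·R1: [0, 2010/37, -816/37, -1191/37]
2 nonzero rows, so rank(CB) = 2.

2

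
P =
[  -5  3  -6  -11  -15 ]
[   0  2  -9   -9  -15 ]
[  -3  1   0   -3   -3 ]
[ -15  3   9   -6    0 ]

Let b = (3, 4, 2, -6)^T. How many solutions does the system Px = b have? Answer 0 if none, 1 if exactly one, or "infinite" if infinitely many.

Row reduce the augmented matrix [P | b].
R3 ← R3 − (3/5)·R1: [0, -4/5, 18/5, 18/5, 6, 1/5]
R4 ← R4 − (3)·R1: [0, -6, 27, 27, 45, -15]
R3 ← R3 + (2/5)·R2: [0, 0, 0, 0, 0, 9/5]
R4 ← R4 + (3)·R2: [0, 0, 0, 0, 0, -3]
R4 ← R4 + (5/3)·R3: [0, 0, 0, 0, 0, 0]
The echelon form has 3 nonzero rows; the last pivot sits in the augmented column, so rank(P) = 2 but rank([P|b]) = 3.
Since the ranks differ, the system is inconsistent.
It has no solutions.

0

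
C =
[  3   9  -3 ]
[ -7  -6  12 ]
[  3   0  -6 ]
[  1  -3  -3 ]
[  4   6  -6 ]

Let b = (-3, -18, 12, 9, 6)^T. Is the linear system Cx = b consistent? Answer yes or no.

yes

Row reduce the augmented matrix [C | b].
R2 ← R2 + (7/3)·R1: [0, 15, 5, -25]
R3 ← R3 − R1: [0, -9, -3, 15]
R4 ← R4 − (1/3)·R1: [0, -6, -2, 10]
R5 ← R5 − (4/3)·R1: [0, -6, -2, 10]
R3 ← R3 + (3/5)·R2: [0, 0, 0, 0]
R4 ← R4 + (2/5)·R2: [0, 0, 0, 0]
R5 ← R5 + (2/5)·R2: [0, 0, 0, 0]
The echelon form has 2 nonzero rows, and every pivot lies in the first 3 columns, so rank(C) = rank([C|b]) = 2.
The system is consistent.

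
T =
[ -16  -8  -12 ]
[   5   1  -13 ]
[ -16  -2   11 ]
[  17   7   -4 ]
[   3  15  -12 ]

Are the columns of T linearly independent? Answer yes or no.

Row reduce T to echelon form.
R2 ← R2 + (5/16)·R1: [0, -3/2, -67/4]
R3 ← R3 − R1: [0, 6, 23]
R4 ← R4 + (17/16)·R1: [0, -3/2, -67/4]
R5 ← R5 + (3/16)·R1: [0, 27/2, -57/4]
R3 ← R3 + (4)·R2: [0, 0, -44]
R4 ← R4 − R2: [0, 0, 0]
R5 ← R5 + (9)·R2: [0, 0, -165]
R5 ← R5 − (15/4)·R3: [0, 0, 0]
3 pivots among 3 columns.
Every column is a pivot column, so the columns are linearly independent.

yes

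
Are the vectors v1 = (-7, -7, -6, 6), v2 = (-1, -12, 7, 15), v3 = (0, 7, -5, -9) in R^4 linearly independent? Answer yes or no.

Form the matrix with these vectors as rows and row reduce.
R2 ← R2 − (1/7)·R1: [0, -11, 55/7, 99/7]
R3 ← R3 + (7/11)·R2: [0, 0, 0, 0]
2 nonzero rows, so the 3 vectors span a space of dimension 2.
Since 2 < 3, the vectors are linearly dependent.

no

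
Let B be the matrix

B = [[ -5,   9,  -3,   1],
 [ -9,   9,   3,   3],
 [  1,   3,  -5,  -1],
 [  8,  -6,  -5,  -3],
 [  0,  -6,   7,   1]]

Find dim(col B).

2

Row reduce to echelon form.
R2 ← R2 − (9/5)·R1: [0, -36/5, 42/5, 6/5]
R3 ← R3 + (1/5)·R1: [0, 24/5, -28/5, -4/5]
R4 ← R4 + (8/5)·R1: [0, 42/5, -49/5, -7/5]
R3 ← R3 + (2/3)·R2: [0, 0, 0, 0]
R4 ← R4 + (7/6)·R2: [0, 0, 0, 0]
R5 ← R5 − (5/6)·R2: [0, 0, 0, 0]
Echelon form has 2 nonzero rows, so rank(B) = 2.
The column space has dimension equal to the rank: 2.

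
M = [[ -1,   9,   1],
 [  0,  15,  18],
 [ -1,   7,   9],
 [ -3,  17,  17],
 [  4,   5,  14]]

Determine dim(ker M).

Row reduce to echelon form.
R3 ← R3 − R1: [0, -2, 8]
R4 ← R4 − (3)·R1: [0, -10, 14]
R5 ← R5 + (4)·R1: [0, 41, 18]
R3 ← R3 + (2/15)·R2: [0, 0, 52/5]
R4 ← R4 + (2/3)·R2: [0, 0, 26]
R5 ← R5 − (41/15)·R2: [0, 0, -156/5]
R4 ← R4 − (5/2)·R3: [0, 0, 0]
R5 ← R5 + (3)·R3: [0, 0, 0]
3 nonzero rows, so rank(M) = 3.
M has 3 columns; by rank–nullity, nullity = 3 − 3 = 0.

0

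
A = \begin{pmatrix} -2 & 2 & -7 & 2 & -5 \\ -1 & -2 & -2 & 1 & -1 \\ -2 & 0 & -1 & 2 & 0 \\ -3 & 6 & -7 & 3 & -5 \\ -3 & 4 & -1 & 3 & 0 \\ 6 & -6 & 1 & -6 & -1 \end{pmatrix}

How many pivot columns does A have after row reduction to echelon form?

Row reduce to echelon form.
R2 ← R2 − (1/2)·R1: [0, -3, 3/2, 0, 3/2]
R3 ← R3 − R1: [0, -2, 6, 0, 5]
R4 ← R4 − (3/2)·R1: [0, 3, 7/2, 0, 5/2]
R5 ← R5 − (3/2)·R1: [0, 1, 19/2, 0, 15/2]
R6 ← R6 + (3)·R1: [0, 0, -20, 0, -16]
R3 ← R3 − (2/3)·R2: [0, 0, 5, 0, 4]
R4 ← R4 + R2: [0, 0, 5, 0, 4]
R5 ← R5 + (1/3)·R2: [0, 0, 10, 0, 8]
R4 ← R4 − R3: [0, 0, 0, 0, 0]
R5 ← R5 − (2)·R3: [0, 0, 0, 0, 0]
R6 ← R6 + (4)·R3: [0, 0, 0, 0, 0]
Echelon form has 3 nonzero rows, so rank(A) = 3.
Each nonzero row contributes one pivot column: 3 pivot columns.

3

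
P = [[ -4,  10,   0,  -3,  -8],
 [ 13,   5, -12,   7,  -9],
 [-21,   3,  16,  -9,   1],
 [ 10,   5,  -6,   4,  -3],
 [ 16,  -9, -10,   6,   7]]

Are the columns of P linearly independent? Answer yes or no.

no

Row reduce P to echelon form.
R2 ← R2 + (13/4)·R1: [0, 75/2, -12, -11/4, -35]
R3 ← R3 − (21/4)·R1: [0, -99/2, 16, 27/4, 43]
R4 ← R4 + (5/2)·R1: [0, 30, -6, -7/2, -23]
R5 ← R5 + (4)·R1: [0, 31, -10, -6, -25]
R3 ← R3 + (33/25)·R2: [0, 0, 4/25, 78/25, -16/5]
R4 ← R4 − (4/5)·R2: [0, 0, 18/5, -13/10, 5]
R5 ← R5 − (62/75)·R2: [0, 0, -2/25, -559/150, 59/15]
R4 ← R4 − (45/2)·R3: [0, 0, 0, -143/2, 77]
R5 ← R5 + (1/2)·R3: [0, 0, 0, -13/6, 7/3]
R5 ← R5 − (1/33)·R4: [0, 0, 0, 0, 0]
4 pivots among 5 columns.
Only 4 < 5 pivot columns, so the columns are linearly dependent.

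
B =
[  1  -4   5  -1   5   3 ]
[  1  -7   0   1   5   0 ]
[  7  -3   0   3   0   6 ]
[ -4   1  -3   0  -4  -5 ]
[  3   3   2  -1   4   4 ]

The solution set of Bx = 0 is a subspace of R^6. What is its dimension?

Row reduce to echelon form.
R2 ← R2 − R1: [0, -3, -5, 2, 0, -3]
R3 ← R3 − (7)·R1: [0, 25, -35, 10, -35, -15]
R4 ← R4 + (4)·R1: [0, -15, 17, -4, 16, 7]
R5 ← R5 − (3)·R1: [0, 15, -13, 2, -11, -5]
R3 ← R3 + (25/3)·R2: [0, 0, -230/3, 80/3, -35, -40]
R4 ← R4 − (5)·R2: [0, 0, 42, -14, 16, 22]
R5 ← R5 + (5)·R2: [0, 0, -38, 12, -11, -20]
R4 ← R4 + (63/115)·R3: [0, 0, 0, 14/23, -73/23, 2/23]
R5 ← R5 − (57/115)·R3: [0, 0, 0, -28/23, 146/23, -4/23]
R5 ← R5 + (2)·R4: [0, 0, 0, 0, 0, 0]
4 nonzero rows, so rank(B) = 4.
B has 6 columns; by rank–nullity, nullity = 6 − 4 = 2.

2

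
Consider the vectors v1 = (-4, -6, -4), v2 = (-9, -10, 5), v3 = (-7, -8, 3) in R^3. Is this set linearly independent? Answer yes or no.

no

Form the matrix with these vectors as rows and row reduce.
R2 ← R2 − (9/4)·R1: [0, 7/2, 14]
R3 ← R3 − (7/4)·R1: [0, 5/2, 10]
R3 ← R3 − (5/7)·R2: [0, 0, 0]
2 nonzero rows, so the 3 vectors span a space of dimension 2.
Since 2 < 3, the vectors are linearly dependent.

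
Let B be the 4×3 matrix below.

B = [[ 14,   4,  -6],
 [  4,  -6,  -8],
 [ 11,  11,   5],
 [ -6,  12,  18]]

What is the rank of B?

Row reduce to echelon form.
R2 ← R2 − (2/7)·R1: [0, -50/7, -44/7]
R3 ← R3 − (11/14)·R1: [0, 55/7, 68/7]
R4 ← R4 + (3/7)·R1: [0, 96/7, 108/7]
R3 ← R3 + (11/10)·R2: [0, 0, 14/5]
R4 ← R4 + (48/25)·R2: [0, 0, 84/25]
R4 ← R4 − (6/5)·R3: [0, 0, 0]
Echelon form has 3 nonzero rows, so rank(B) = 3.

3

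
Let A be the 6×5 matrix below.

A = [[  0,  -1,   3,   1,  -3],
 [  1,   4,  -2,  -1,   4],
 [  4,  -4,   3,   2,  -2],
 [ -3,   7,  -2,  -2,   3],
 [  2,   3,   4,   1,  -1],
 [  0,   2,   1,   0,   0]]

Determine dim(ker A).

2

Row reduce to echelon form.
Swap R1 ↔ R2
R3 ← R3 − (4)·R1: [0, -20, 11, 6, -18]
R4 ← R4 + (3)·R1: [0, 19, -8, -5, 15]
R5 ← R5 − (2)·R1: [0, -5, 8, 3, -9]
R3 ← R3 − (20)·R2: [0, 0, -49, -14, 42]
R4 ← R4 + (19)·R2: [0, 0, 49, 14, -42]
R5 ← R5 − (5)·R2: [0, 0, -7, -2, 6]
R6 ← R6 + (2)·R2: [0, 0, 7, 2, -6]
R4 ← R4 + R3: [0, 0, 0, 0, 0]
R5 ← R5 − (1/7)·R3: [0, 0, 0, 0, 0]
R6 ← R6 + (1/7)·R3: [0, 0, 0, 0, 0]
3 nonzero rows, so rank(A) = 3.
A has 5 columns; by rank–nullity, nullity = 5 − 3 = 2.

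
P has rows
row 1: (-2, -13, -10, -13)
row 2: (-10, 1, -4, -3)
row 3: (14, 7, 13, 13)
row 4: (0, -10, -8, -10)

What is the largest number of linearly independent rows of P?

3

Row reduce to echelon form.
R2 ← R2 − (5)·R1: [0, 66, 46, 62]
R3 ← R3 + (7)·R1: [0, -84, -57, -78]
R3 ← R3 + (14/11)·R2: [0, 0, 17/11, 10/11]
R4 ← R4 + (5/33)·R2: [0, 0, -34/33, -20/33]
R4 ← R4 + (2/3)·R3: [0, 0, 0, 0]
Echelon form has 3 nonzero rows, so rank(P) = 3.
The rank gives the maximum number of linearly independent rows: 3.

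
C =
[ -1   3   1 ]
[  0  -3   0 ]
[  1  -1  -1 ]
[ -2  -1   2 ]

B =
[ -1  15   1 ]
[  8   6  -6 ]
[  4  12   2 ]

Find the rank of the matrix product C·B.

First compute CB:
[[ 29,  15, -17],
 [-24, -18,  18],
 [-13,  -3,   5],
 [  2, -12,   8]]
Now row reduce the product.
R2 ← R2 + (24/29)·R1: [0, -162/29, 114/29]
R3 ← R3 + (13/29)·R1: [0, 108/29, -76/29]
R4 ← R4 − (2/29)·R1: [0, -378/29, 266/29]
R3 ← R3 + (2/3)·R2: [0, 0, 0]
R4 ← R4 − (7/3)·R2: [0, 0, 0]
2 nonzero rows, so rank(CB) = 2.

2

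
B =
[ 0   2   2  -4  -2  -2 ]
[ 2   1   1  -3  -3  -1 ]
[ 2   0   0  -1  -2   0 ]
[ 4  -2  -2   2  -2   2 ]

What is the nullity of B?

Row reduce to echelon form.
Swap R1 ↔ R2
R3 ← R3 − R1: [0, -1, -1, 2, 1, 1]
R4 ← R4 − (2)·R1: [0, -4, -4, 8, 4, 4]
R3 ← R3 + (1/2)·R2: [0, 0, 0, 0, 0, 0]
R4 ← R4 + (2)·R2: [0, 0, 0, 0, 0, 0]
2 nonzero rows, so rank(B) = 2.
B has 6 columns; by rank–nullity, nullity = 6 − 2 = 4.

4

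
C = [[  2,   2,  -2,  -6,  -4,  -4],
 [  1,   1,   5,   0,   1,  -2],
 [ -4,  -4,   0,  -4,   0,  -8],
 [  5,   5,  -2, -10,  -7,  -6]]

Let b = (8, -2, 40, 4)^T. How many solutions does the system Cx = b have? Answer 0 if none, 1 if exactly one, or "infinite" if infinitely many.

Row reduce the augmented matrix [C | b].
R2 ← R2 − (1/2)·R1: [0, 0, 6, 3, 3, 0, -6]
R3 ← R3 + (2)·R1: [0, 0, -4, -16, -8, -16, 56]
R4 ← R4 − (5/2)·R1: [0, 0, 3, 5, 3, 4, -16]
R3 ← R3 + (2/3)·R2: [0, 0, 0, -14, -6, -16, 52]
R4 ← R4 − (1/2)·R2: [0, 0, 0, 7/2, 3/2, 4, -13]
R4 ← R4 + (1/4)·R3: [0, 0, 0, 0, 0, 0, 0]
The echelon form has 3 nonzero rows, and every pivot lies in the first 6 columns, so rank(C) = rank([C|b]) = 3.
The system is consistent.
rank = 3 < 6 unknowns, so there are infinitely many solutions.

infinite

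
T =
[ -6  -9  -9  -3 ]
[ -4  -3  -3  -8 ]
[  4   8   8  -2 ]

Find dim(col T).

Row reduce to echelon form.
R2 ← R2 − (2/3)·R1: [0, 3, 3, -6]
R3 ← R3 + (2/3)·R1: [0, 2, 2, -4]
R3 ← R3 − (2/3)·R2: [0, 0, 0, 0]
Echelon form has 2 nonzero rows, so rank(T) = 2.
The column space has dimension equal to the rank: 2.

2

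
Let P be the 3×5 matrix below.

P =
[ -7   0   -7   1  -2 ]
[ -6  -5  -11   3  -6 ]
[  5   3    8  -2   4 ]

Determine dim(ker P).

Row reduce to echelon form.
R2 ← R2 − (6/7)·R1: [0, -5, -5, 15/7, -30/7]
R3 ← R3 + (5/7)·R1: [0, 3, 3, -9/7, 18/7]
R3 ← R3 + (3/5)·R2: [0, 0, 0, 0, 0]
2 nonzero rows, so rank(P) = 2.
P has 5 columns; by rank–nullity, nullity = 5 − 2 = 3.

3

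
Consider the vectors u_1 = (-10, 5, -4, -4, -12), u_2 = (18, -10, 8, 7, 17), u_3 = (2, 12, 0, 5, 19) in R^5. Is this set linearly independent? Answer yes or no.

Form the matrix with these vectors as rows and row reduce.
R2 ← R2 + (9/5)·R1: [0, -1, 4/5, -1/5, -23/5]
R3 ← R3 + (1/5)·R1: [0, 13, -4/5, 21/5, 83/5]
R3 ← R3 + (13)·R2: [0, 0, 48/5, 8/5, -216/5]
3 nonzero rows, so the 3 vectors span a space of dimension 3.
Since 3 = 3, the vectors are linearly independent.

yes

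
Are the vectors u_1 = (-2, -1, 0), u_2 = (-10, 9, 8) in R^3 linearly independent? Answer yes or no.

Form the matrix with these vectors as rows and row reduce.
R2 ← R2 − (5)·R1: [0, 14, 8]
2 nonzero rows, so the 2 vectors span a space of dimension 2.
Since 2 = 2, the vectors are linearly independent.

yes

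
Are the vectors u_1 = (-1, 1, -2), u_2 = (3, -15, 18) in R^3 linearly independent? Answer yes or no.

Form the matrix with these vectors as rows and row reduce.
R2 ← R2 + (3)·R1: [0, -12, 12]
2 nonzero rows, so the 2 vectors span a space of dimension 2.
Since 2 = 2, the vectors are linearly independent.

yes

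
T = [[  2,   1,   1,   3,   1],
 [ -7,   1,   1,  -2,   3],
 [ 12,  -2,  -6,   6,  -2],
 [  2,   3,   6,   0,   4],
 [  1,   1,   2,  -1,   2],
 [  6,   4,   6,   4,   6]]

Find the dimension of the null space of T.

1

Row reduce to echelon form.
R2 ← R2 + (7/2)·R1: [0, 9/2, 9/2, 17/2, 13/2]
R3 ← R3 − (6)·R1: [0, -8, -12, -12, -8]
R4 ← R4 − R1: [0, 2, 5, -3, 3]
R5 ← R5 − (1/2)·R1: [0, 1/2, 3/2, -5/2, 3/2]
R6 ← R6 − (3)·R1: [0, 1, 3, -5, 3]
R3 ← R3 + (16/9)·R2: [0, 0, -4, 28/9, 32/9]
R4 ← R4 − (4/9)·R2: [0, 0, 3, -61/9, 1/9]
R5 ← R5 − (1/9)·R2: [0, 0, 1, -31/9, 7/9]
R6 ← R6 − (2/9)·R2: [0, 0, 2, -62/9, 14/9]
R4 ← R4 + (3/4)·R3: [0, 0, 0, -40/9, 25/9]
R5 ← R5 + (1/4)·R3: [0, 0, 0, -8/3, 5/3]
R6 ← R6 + (1/2)·R3: [0, 0, 0, -16/3, 10/3]
R5 ← R5 − (3/5)·R4: [0, 0, 0, 0, 0]
R6 ← R6 − (6/5)·R4: [0, 0, 0, 0, 0]
4 nonzero rows, so rank(T) = 4.
T has 5 columns; by rank–nullity, nullity = 5 − 4 = 1.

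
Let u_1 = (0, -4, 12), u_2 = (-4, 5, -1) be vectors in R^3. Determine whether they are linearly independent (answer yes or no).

yes

Form the matrix with these vectors as rows and row reduce.
Swap R1 ↔ R2
2 nonzero rows, so the 2 vectors span a space of dimension 2.
Since 2 = 2, the vectors are linearly independent.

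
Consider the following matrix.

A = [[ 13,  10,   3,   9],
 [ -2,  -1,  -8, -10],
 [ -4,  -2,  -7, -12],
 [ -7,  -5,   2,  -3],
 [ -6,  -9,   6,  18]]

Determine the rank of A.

3

Row reduce to echelon form.
R2 ← R2 + (2/13)·R1: [0, 7/13, -98/13, -112/13]
R3 ← R3 + (4/13)·R1: [0, 14/13, -79/13, -120/13]
R4 ← R4 + (7/13)·R1: [0, 5/13, 47/13, 24/13]
R5 ← R5 + (6/13)·R1: [0, -57/13, 96/13, 288/13]
R3 ← R3 − (2)·R2: [0, 0, 9, 8]
R4 ← R4 − (5/7)·R2: [0, 0, 9, 8]
R5 ← R5 + (57/7)·R2: [0, 0, -54, -48]
R4 ← R4 − R3: [0, 0, 0, 0]
R5 ← R5 + (6)·R3: [0, 0, 0, 0]
Echelon form has 3 nonzero rows, so rank(A) = 3.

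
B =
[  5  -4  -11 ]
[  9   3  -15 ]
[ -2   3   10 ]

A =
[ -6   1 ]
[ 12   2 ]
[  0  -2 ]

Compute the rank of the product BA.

2

First compute BA:
[[-78,  19],
 [-18,  45],
 [ 48, -16]]
Now row reduce the product.
R2 ← R2 − (3/13)·R1: [0, 528/13]
R3 ← R3 + (8/13)·R1: [0, -56/13]
R3 ← R3 + (7/66)·R2: [0, 0]
2 nonzero rows, so rank(BA) = 2.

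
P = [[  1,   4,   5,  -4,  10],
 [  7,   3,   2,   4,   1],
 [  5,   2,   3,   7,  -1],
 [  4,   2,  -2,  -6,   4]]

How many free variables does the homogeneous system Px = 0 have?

Row reduce to echelon form.
R2 ← R2 − (7)·R1: [0, -25, -33, 32, -69]
R3 ← R3 − (5)·R1: [0, -18, -22, 27, -51]
R4 ← R4 − (4)·R1: [0, -14, -22, 10, -36]
R3 ← R3 − (18/25)·R2: [0, 0, 44/25, 99/25, -33/25]
R4 ← R4 − (14/25)·R2: [0, 0, -88/25, -198/25, 66/25]
R4 ← R4 + (2)·R3: [0, 0, 0, 0, 0]
3 nonzero rows, so rank(P) = 3.
P has 5 columns; by rank–nullity, nullity = 5 − 3 = 2.

2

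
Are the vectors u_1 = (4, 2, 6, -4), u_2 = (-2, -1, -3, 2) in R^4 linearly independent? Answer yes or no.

Form the matrix with these vectors as rows and row reduce.
R2 ← R2 + (1/2)·R1: [0, 0, 0, 0]
1 nonzero row, so the 2 vectors span a space of dimension 1.
Since 1 < 2, the vectors are linearly dependent.

no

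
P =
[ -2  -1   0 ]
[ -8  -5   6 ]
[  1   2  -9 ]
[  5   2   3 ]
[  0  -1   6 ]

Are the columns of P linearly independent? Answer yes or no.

no

Row reduce P to echelon form.
R2 ← R2 − (4)·R1: [0, -1, 6]
R3 ← R3 + (1/2)·R1: [0, 3/2, -9]
R4 ← R4 + (5/2)·R1: [0, -1/2, 3]
R3 ← R3 + (3/2)·R2: [0, 0, 0]
R4 ← R4 − (1/2)·R2: [0, 0, 0]
R5 ← R5 − R2: [0, 0, 0]
2 pivots among 3 columns.
Only 2 < 3 pivot columns, so the columns are linearly dependent.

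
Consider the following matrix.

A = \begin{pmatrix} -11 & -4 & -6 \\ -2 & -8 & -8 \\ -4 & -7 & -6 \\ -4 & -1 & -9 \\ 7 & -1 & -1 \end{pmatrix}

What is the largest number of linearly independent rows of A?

Row reduce to echelon form.
R2 ← R2 − (2/11)·R1: [0, -80/11, -76/11]
R3 ← R3 − (4/11)·R1: [0, -61/11, -42/11]
R4 ← R4 − (4/11)·R1: [0, 5/11, -75/11]
R5 ← R5 + (7/11)·R1: [0, -39/11, -53/11]
R3 ← R3 − (61/80)·R2: [0, 0, 29/20]
R4 ← R4 + (1/16)·R2: [0, 0, -29/4]
R5 ← R5 − (39/80)·R2: [0, 0, -29/20]
R4 ← R4 + (5)·R3: [0, 0, 0]
R5 ← R5 + R3: [0, 0, 0]
Echelon form has 3 nonzero rows, so rank(A) = 3.
The rank gives the maximum number of linearly independent rows: 3.

3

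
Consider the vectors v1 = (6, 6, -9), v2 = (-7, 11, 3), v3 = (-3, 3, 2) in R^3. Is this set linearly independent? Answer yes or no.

no

Form the matrix with these vectors as rows and row reduce.
R2 ← R2 + (7/6)·R1: [0, 18, -15/2]
R3 ← R3 + (1/2)·R1: [0, 6, -5/2]
R3 ← R3 − (1/3)·R2: [0, 0, 0]
2 nonzero rows, so the 3 vectors span a space of dimension 2.
Since 2 < 3, the vectors are linearly dependent.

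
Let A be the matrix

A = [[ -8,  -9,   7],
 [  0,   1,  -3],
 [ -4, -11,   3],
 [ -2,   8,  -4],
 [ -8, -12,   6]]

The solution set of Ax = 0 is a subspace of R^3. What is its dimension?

Row reduce to echelon form.
R3 ← R3 − (1/2)·R1: [0, -13/2, -1/2]
R4 ← R4 − (1/4)·R1: [0, 41/4, -23/4]
R5 ← R5 − R1: [0, -3, -1]
R3 ← R3 + (13/2)·R2: [0, 0, -20]
R4 ← R4 − (41/4)·R2: [0, 0, 25]
R5 ← R5 + (3)·R2: [0, 0, -10]
R4 ← R4 + (5/4)·R3: [0, 0, 0]
R5 ← R5 − (1/2)·R3: [0, 0, 0]
3 nonzero rows, so rank(A) = 3.
A has 3 columns; by rank–nullity, nullity = 3 − 3 = 0.

0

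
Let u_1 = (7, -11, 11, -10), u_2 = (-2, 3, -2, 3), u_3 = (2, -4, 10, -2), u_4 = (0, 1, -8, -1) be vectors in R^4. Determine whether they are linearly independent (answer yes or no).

no

Form the matrix with these vectors as rows and row reduce.
R2 ← R2 + (2/7)·R1: [0, -1/7, 8/7, 1/7]
R3 ← R3 − (2/7)·R1: [0, -6/7, 48/7, 6/7]
R3 ← R3 − (6)·R2: [0, 0, 0, 0]
R4 ← R4 + (7)·R2: [0, 0, 0, 0]
2 nonzero rows, so the 4 vectors span a space of dimension 2.
Since 2 < 4, the vectors are linearly dependent.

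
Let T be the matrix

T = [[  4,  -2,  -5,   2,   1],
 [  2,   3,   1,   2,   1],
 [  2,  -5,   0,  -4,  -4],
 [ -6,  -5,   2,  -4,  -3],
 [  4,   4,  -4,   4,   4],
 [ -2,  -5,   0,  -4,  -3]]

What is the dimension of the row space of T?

4

Row reduce to echelon form.
R2 ← R2 − (1/2)·R1: [0, 4, 7/2, 1, 1/2]
R3 ← R3 − (1/2)·R1: [0, -4, 5/2, -5, -9/2]
R4 ← R4 + (3/2)·R1: [0, -8, -11/2, -1, -3/2]
R5 ← R5 − R1: [0, 6, 1, 2, 3]
R6 ← R6 + (1/2)·R1: [0, -6, -5/2, -3, -5/2]
R3 ← R3 + R2: [0, 0, 6, -4, -4]
R4 ← R4 + (2)·R2: [0, 0, 3/2, 1, -1/2]
R5 ← R5 − (3/2)·R2: [0, 0, -17/4, 1/2, 9/4]
R6 ← R6 + (3/2)·R2: [0, 0, 11/4, -3/2, -7/4]
R4 ← R4 − (1/4)·R3: [0, 0, 0, 2, 1/2]
R5 ← R5 + (17/24)·R3: [0, 0, 0, -7/3, -7/12]
R6 ← R6 − (11/24)·R3: [0, 0, 0, 1/3, 1/12]
R5 ← R5 + (7/6)·R4: [0, 0, 0, 0, 0]
R6 ← R6 − (1/6)·R4: [0, 0, 0, 0, 0]
Echelon form has 4 nonzero rows, so rank(T) = 4.
The row space has dimension equal to the rank: 4.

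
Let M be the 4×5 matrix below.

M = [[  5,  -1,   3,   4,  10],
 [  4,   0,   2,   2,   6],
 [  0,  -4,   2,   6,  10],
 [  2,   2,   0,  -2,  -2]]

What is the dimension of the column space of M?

Row reduce to echelon form.
R2 ← R2 − (4/5)·R1: [0, 4/5, -2/5, -6/5, -2]
R4 ← R4 − (2/5)·R1: [0, 12/5, -6/5, -18/5, -6]
R3 ← R3 + (5)·R2: [0, 0, 0, 0, 0]
R4 ← R4 − (3)·R2: [0, 0, 0, 0, 0]
Echelon form has 2 nonzero rows, so rank(M) = 2.
The column space has dimension equal to the rank: 2.

2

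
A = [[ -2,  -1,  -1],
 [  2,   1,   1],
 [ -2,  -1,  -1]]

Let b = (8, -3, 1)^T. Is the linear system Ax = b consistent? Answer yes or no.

no

Row reduce the augmented matrix [A | b].
R2 ← R2 + R1: [0, 0, 0, 5]
R3 ← R3 − R1: [0, 0, 0, -7]
R3 ← R3 + (7/5)·R2: [0, 0, 0, 0]
The echelon form has 2 nonzero rows; the last pivot sits in the augmented column, so rank(A) = 1 but rank([A|b]) = 2.
Since the ranks differ, the system is inconsistent.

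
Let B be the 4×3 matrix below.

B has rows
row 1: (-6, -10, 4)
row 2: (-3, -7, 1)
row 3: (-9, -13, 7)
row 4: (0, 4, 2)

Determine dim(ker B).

Row reduce to echelon form.
R2 ← R2 − (1/2)·R1: [0, -2, -1]
R3 ← R3 − (3/2)·R1: [0, 2, 1]
R3 ← R3 + R2: [0, 0, 0]
R4 ← R4 + (2)·R2: [0, 0, 0]
2 nonzero rows, so rank(B) = 2.
B has 3 columns; by rank–nullity, nullity = 3 − 2 = 1.

1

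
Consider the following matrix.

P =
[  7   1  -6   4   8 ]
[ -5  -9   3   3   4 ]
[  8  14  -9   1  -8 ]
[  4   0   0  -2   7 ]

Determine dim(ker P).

2

Row reduce to echelon form.
R2 ← R2 + (5/7)·R1: [0, -58/7, -9/7, 41/7, 68/7]
R3 ← R3 − (8/7)·R1: [0, 90/7, -15/7, -25/7, -120/7]
R4 ← R4 − (4/7)·R1: [0, -4/7, 24/7, -30/7, 17/7]
R3 ← R3 + (45/29)·R2: [0, 0, -120/29, 160/29, -60/29]
R4 ← R4 − (2/29)·R2: [0, 0, 102/29, -136/29, 51/29]
R4 ← R4 + (17/20)·R3: [0, 0, 0, 0, 0]
3 nonzero rows, so rank(P) = 3.
P has 5 columns; by rank–nullity, nullity = 5 − 3 = 2.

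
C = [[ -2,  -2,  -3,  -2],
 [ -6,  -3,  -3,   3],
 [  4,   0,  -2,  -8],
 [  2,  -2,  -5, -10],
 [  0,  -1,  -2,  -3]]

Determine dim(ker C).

Row reduce to echelon form.
R2 ← R2 − (3)·R1: [0, 3, 6, 9]
R3 ← R3 + (2)·R1: [0, -4, -8, -12]
R4 ← R4 + R1: [0, -4, -8, -12]
R3 ← R3 + (4/3)·R2: [0, 0, 0, 0]
R4 ← R4 + (4/3)·R2: [0, 0, 0, 0]
R5 ← R5 + (1/3)·R2: [0, 0, 0, 0]
2 nonzero rows, so rank(C) = 2.
C has 4 columns; by rank–nullity, nullity = 4 − 2 = 2.

2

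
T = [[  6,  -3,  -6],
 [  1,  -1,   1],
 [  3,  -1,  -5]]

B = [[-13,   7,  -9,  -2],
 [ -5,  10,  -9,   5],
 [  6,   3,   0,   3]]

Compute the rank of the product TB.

2

First compute TB:
[[-99,  -6, -27, -45],
 [ -2,   0,   0,  -4],
 [-64,  -4, -18, -26]]
Now row reduce the product.
R2 ← R2 − (2/99)·R1: [0, 4/33, 6/11, -34/11]
R3 ← R3 − (64/99)·R1: [0, -4/33, -6/11, 34/11]
R3 ← R3 + R2: [0, 0, 0, 0]
2 nonzero rows, so rank(TB) = 2.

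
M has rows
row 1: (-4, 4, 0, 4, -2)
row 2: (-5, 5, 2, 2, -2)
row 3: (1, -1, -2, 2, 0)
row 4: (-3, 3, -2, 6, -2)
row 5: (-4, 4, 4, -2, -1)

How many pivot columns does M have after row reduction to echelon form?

2

Row reduce to echelon form.
R2 ← R2 − (5/4)·R1: [0, 0, 2, -3, 1/2]
R3 ← R3 + (1/4)·R1: [0, 0, -2, 3, -1/2]
R4 ← R4 − (3/4)·R1: [0, 0, -2, 3, -1/2]
R5 ← R5 − R1: [0, 0, 4, -6, 1]
R3 ← R3 + R2: [0, 0, 0, 0, 0]
R4 ← R4 + R2: [0, 0, 0, 0, 0]
R5 ← R5 − (2)·R2: [0, 0, 0, 0, 0]
Echelon form has 2 nonzero rows, so rank(M) = 2.
Each nonzero row contributes one pivot column: 2 pivot columns.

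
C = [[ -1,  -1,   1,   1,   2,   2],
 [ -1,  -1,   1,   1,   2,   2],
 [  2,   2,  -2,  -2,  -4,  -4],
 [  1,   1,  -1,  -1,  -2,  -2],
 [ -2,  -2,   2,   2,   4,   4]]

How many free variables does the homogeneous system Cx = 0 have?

Row reduce to echelon form.
R2 ← R2 − R1: [0, 0, 0, 0, 0, 0]
R3 ← R3 + (2)·R1: [0, 0, 0, 0, 0, 0]
R4 ← R4 + R1: [0, 0, 0, 0, 0, 0]
R5 ← R5 − (2)·R1: [0, 0, 0, 0, 0, 0]
1 nonzero row, so rank(C) = 1.
C has 6 columns; by rank–nullity, nullity = 6 − 1 = 5.

5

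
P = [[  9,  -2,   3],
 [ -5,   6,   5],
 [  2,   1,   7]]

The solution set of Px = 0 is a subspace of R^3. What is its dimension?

Row reduce to echelon form.
R2 ← R2 + (5/9)·R1: [0, 44/9, 20/3]
R3 ← R3 − (2/9)·R1: [0, 13/9, 19/3]
R3 ← R3 − (13/44)·R2: [0, 0, 48/11]
3 nonzero rows, so rank(P) = 3.
P has 3 columns; by rank–nullity, nullity = 3 − 3 = 0.

0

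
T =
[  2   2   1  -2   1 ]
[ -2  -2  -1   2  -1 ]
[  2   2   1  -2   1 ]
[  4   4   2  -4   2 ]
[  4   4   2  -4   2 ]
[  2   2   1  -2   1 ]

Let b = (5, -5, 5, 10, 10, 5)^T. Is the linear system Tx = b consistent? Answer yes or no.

yes

Row reduce the augmented matrix [T | b].
R2 ← R2 + R1: [0, 0, 0, 0, 0, 0]
R3 ← R3 − R1: [0, 0, 0, 0, 0, 0]
R4 ← R4 − (2)·R1: [0, 0, 0, 0, 0, 0]
R5 ← R5 − (2)·R1: [0, 0, 0, 0, 0, 0]
R6 ← R6 − R1: [0, 0, 0, 0, 0, 0]
The echelon form has 1 nonzero rows, and every pivot lies in the first 5 columns, so rank(T) = rank([T|b]) = 1.
The system is consistent.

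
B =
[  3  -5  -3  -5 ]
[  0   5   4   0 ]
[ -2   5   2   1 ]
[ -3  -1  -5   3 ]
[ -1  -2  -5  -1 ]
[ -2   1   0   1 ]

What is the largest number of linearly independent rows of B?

Row reduce to echelon form.
R3 ← R3 + (2/3)·R1: [0, 5/3, 0, -7/3]
R4 ← R4 + R1: [0, -6, -8, -2]
R5 ← R5 + (1/3)·R1: [0, -11/3, -6, -8/3]
R6 ← R6 + (2/3)·R1: [0, -7/3, -2, -7/3]
R3 ← R3 − (1/3)·R2: [0, 0, -4/3, -7/3]
R4 ← R4 + (6/5)·R2: [0, 0, -16/5, -2]
R5 ← R5 + (11/15)·R2: [0, 0, -46/15, -8/3]
R6 ← R6 + (7/15)·R2: [0, 0, -2/15, -7/3]
R4 ← R4 − (12/5)·R3: [0, 0, 0, 18/5]
R5 ← R5 − (23/10)·R3: [0, 0, 0, 27/10]
R6 ← R6 − (1/10)·R3: [0, 0, 0, -21/10]
R5 ← R5 − (3/4)·R4: [0, 0, 0, 0]
R6 ← R6 + (7/12)·R4: [0, 0, 0, 0]
Echelon form has 4 nonzero rows, so rank(B) = 4.
The rank gives the maximum number of linearly independent rows: 4.

4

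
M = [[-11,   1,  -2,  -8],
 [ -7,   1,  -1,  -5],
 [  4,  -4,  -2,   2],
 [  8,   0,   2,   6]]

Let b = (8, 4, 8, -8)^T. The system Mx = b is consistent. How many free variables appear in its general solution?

Row reduce the augmented matrix [M | b].
R2 ← R2 − (7/11)·R1: [0, 4/11, 3/11, 1/11, -12/11]
R3 ← R3 + (4/11)·R1: [0, -40/11, -30/11, -10/11, 120/11]
R4 ← R4 + (8/11)·R1: [0, 8/11, 6/11, 2/11, -24/11]
R3 ← R3 + (10)·R2: [0, 0, 0, 0, 0]
R4 ← R4 − (2)·R2: [0, 0, 0, 0, 0]
The echelon form has 2 nonzero rows, and every pivot lies in the first 4 columns, so rank(M) = rank([M|b]) = 2.
The system is consistent.
Free variables = (unknowns) − (rank) = 4 − 2 = 2.

2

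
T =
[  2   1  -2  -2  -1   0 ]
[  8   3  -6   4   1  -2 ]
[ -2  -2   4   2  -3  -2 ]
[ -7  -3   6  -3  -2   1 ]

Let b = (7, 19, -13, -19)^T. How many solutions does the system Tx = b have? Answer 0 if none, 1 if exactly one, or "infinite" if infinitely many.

infinite

Row reduce the augmented matrix [T | b].
R2 ← R2 − (4)·R1: [0, -1, 2, 12, 5, -2, -9]
R3 ← R3 + R1: [0, -1, 2, 0, -4, -2, -6]
R4 ← R4 + (7/2)·R1: [0, 1/2, -1, -10, -11/2, 1, 11/2]
R3 ← R3 − R2: [0, 0, 0, -12, -9, 0, 3]
R4 ← R4 + (1/2)·R2: [0, 0, 0, -4, -3, 0, 1]
R4 ← R4 − (1/3)·R3: [0, 0, 0, 0, 0, 0, 0]
The echelon form has 3 nonzero rows, and every pivot lies in the first 6 columns, so rank(T) = rank([T|b]) = 3.
The system is consistent.
rank = 3 < 6 unknowns, so there are infinitely many solutions.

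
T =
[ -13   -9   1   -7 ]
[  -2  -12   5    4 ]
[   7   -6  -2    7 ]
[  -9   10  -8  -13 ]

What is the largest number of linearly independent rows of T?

3

Row reduce to echelon form.
R2 ← R2 − (2/13)·R1: [0, -138/13, 63/13, 66/13]
R3 ← R3 + (7/13)·R1: [0, -141/13, -19/13, 42/13]
R4 ← R4 − (9/13)·R1: [0, 211/13, -113/13, -106/13]
R3 ← R3 − (47/46)·R2: [0, 0, -295/46, -45/23]
R4 ← R4 + (211/138)·R2: [0, 0, -59/46, -9/23]
R4 ← R4 − (1/5)·R3: [0, 0, 0, 0]
Echelon form has 3 nonzero rows, so rank(T) = 3.
The rank gives the maximum number of linearly independent rows: 3.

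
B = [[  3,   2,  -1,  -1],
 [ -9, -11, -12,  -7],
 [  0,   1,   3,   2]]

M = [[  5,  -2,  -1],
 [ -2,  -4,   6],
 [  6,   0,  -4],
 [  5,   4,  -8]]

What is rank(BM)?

First compute BM:
[[  0, -18,  21],
 [-130,  34,  47],
 [ 26,   4, -22]]
Now row reduce the product.
Swap R1 ↔ R2
R3 ← R3 + (1/5)·R1: [0, 54/5, -63/5]
R3 ← R3 + (3/5)·R2: [0, 0, 0]
2 nonzero rows, so rank(BM) = 2.

2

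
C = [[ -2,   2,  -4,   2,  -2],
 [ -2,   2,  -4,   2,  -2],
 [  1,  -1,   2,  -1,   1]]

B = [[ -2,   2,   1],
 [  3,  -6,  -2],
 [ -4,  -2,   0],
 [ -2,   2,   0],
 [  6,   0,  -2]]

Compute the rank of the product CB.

1

First compute CB:
[[ 10,  -4,  -2],
 [ 10,  -4,  -2],
 [ -5,   2,   1]]
Now row reduce the product.
R2 ← R2 − R1: [0, 0, 0]
R3 ← R3 + (1/2)·R1: [0, 0, 0]
1 nonzero row, so rank(CB) = 1.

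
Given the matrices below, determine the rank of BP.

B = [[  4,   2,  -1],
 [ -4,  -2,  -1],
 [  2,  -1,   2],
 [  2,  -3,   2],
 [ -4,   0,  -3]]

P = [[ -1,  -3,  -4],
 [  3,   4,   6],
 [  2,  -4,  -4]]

2

First compute BP:
[[  0,   0,   0],
 [ -4,   8,   8],
 [ -1, -18, -22],
 [ -7, -26, -34],
 [ -2,  24,  28]]
Now row reduce the product.
Swap R1 ↔ R2
R3 ← R3 − (1/4)·R1: [0, -20, -24]
R4 ← R4 − (7/4)·R1: [0, -40, -48]
R5 ← R5 − (1/2)·R1: [0, 20, 24]
Swap R2 ↔ R3
R4 ← R4 − (2)·R2: [0, 0, 0]
R5 ← R5 + R2: [0, 0, 0]
2 nonzero rows, so rank(BP) = 2.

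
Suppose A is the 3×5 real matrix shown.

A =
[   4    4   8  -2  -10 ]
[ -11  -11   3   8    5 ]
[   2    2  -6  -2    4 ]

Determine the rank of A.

2

Row reduce to echelon form.
R2 ← R2 + (11/4)·R1: [0, 0, 25, 5/2, -45/2]
R3 ← R3 − (1/2)·R1: [0, 0, -10, -1, 9]
R3 ← R3 + (2/5)·R2: [0, 0, 0, 0, 0]
Echelon form has 2 nonzero rows, so rank(A) = 2.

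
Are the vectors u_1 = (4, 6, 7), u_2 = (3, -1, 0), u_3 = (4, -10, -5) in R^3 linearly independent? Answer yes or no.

yes

Form the matrix with these vectors as rows and row reduce.
R2 ← R2 − (3/4)·R1: [0, -11/2, -21/4]
R3 ← R3 − R1: [0, -16, -12]
R3 ← R3 − (32/11)·R2: [0, 0, 36/11]
3 nonzero rows, so the 3 vectors span a space of dimension 3.
Since 3 = 3, the vectors are linearly independent.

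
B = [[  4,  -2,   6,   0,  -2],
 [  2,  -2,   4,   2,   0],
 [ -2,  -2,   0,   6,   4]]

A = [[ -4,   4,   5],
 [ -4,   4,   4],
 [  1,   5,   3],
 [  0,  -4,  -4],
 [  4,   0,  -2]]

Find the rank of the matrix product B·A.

First compute BA:
[[-10,  38,  34],
 [  4,  12,   6],
 [ 32, -40, -50]]
Now row reduce the product.
R2 ← R2 + (2/5)·R1: [0, 136/5, 98/5]
R3 ← R3 + (16/5)·R1: [0, 408/5, 294/5]
R3 ← R3 − (3)·R2: [0, 0, 0]
2 nonzero rows, so rank(BA) = 2.

2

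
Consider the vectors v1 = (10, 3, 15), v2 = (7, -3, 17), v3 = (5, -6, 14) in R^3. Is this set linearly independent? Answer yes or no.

yes

Form the matrix with these vectors as rows and row reduce.
R2 ← R2 − (7/10)·R1: [0, -51/10, 13/2]
R3 ← R3 − (1/2)·R1: [0, -15/2, 13/2]
R3 ← R3 − (25/17)·R2: [0, 0, -52/17]
3 nonzero rows, so the 3 vectors span a space of dimension 3.
Since 3 = 3, the vectors are linearly independent.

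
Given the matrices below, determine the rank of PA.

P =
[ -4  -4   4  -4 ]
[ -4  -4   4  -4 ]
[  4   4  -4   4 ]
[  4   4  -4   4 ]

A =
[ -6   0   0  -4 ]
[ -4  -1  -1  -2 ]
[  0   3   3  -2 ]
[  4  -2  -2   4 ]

1

First compute PA:
[[ 24,  24,  24,   0],
 [ 24,  24,  24,   0],
 [-24, -24, -24,   0],
 [-24, -24, -24,   0]]
Now row reduce the product.
R2 ← R2 − R1: [0, 0, 0, 0]
R3 ← R3 + R1: [0, 0, 0, 0]
R4 ← R4 + R1: [0, 0, 0, 0]
1 nonzero row, so rank(PA) = 1.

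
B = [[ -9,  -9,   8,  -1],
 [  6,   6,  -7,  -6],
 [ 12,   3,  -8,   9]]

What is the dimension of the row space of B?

Row reduce to echelon form.
R2 ← R2 + (2/3)·R1: [0, 0, -5/3, -20/3]
R3 ← R3 + (4/3)·R1: [0, -9, 8/3, 23/3]
Swap R2 ↔ R3
Echelon form has 3 nonzero rows, so rank(B) = 3.
The row space has dimension equal to the rank: 3.

3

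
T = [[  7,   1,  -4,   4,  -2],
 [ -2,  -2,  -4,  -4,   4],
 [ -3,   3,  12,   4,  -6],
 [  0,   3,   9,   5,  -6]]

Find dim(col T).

Row reduce to echelon form.
R2 ← R2 + (2/7)·R1: [0, -12/7, -36/7, -20/7, 24/7]
R3 ← R3 + (3/7)·R1: [0, 24/7, 72/7, 40/7, -48/7]
R3 ← R3 + (2)·R2: [0, 0, 0, 0, 0]
R4 ← R4 + (7/4)·R2: [0, 0, 0, 0, 0]
Echelon form has 2 nonzero rows, so rank(T) = 2.
The column space has dimension equal to the rank: 2.

2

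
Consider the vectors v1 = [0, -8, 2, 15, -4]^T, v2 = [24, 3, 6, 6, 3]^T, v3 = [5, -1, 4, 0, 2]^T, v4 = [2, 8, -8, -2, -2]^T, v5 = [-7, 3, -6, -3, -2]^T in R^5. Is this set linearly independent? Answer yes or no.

no

Form the matrix with these vectors as rows and row reduce.
Swap R1 ↔ R2
R3 ← R3 − (5/24)·R1: [0, -13/8, 11/4, -5/4, 11/8]
R4 ← R4 − (1/12)·R1: [0, 31/4, -17/2, -5/2, -9/4]
R5 ← R5 + (7/24)·R1: [0, 31/8, -17/4, -5/4, -9/8]
R3 ← R3 − (13/64)·R2: [0, 0, 75/32, -275/64, 35/16]
R4 ← R4 + (31/32)·R2: [0, 0, -105/16, 385/32, -49/8]
R5 ← R5 + (31/64)·R2: [0, 0, -105/32, 385/64, -49/16]
R4 ← R4 + (14/5)·R3: [0, 0, 0, 0, 0]
R5 ← R5 + (7/5)·R3: [0, 0, 0, 0, 0]
3 nonzero rows, so the 5 vectors span a space of dimension 3.
Since 3 < 5, the vectors are linearly dependent.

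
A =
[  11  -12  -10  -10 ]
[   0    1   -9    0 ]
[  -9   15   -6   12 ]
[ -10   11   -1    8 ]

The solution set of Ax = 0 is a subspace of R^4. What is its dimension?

1

Row reduce to echelon form.
R3 ← R3 + (9/11)·R1: [0, 57/11, -156/11, 42/11]
R4 ← R4 + (10/11)·R1: [0, 1/11, -111/11, -12/11]
R3 ← R3 − (57/11)·R2: [0, 0, 357/11, 42/11]
R4 ← R4 − (1/11)·R2: [0, 0, -102/11, -12/11]
R4 ← R4 + (2/7)·R3: [0, 0, 0, 0]
3 nonzero rows, so rank(A) = 3.
A has 4 columns; by rank–nullity, nullity = 4 − 3 = 1.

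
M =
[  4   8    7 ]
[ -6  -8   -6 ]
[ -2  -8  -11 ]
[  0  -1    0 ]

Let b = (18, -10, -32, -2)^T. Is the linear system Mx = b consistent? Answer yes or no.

Row reduce the augmented matrix [M | b].
R2 ← R2 + (3/2)·R1: [0, 4, 9/2, 17]
R3 ← R3 + (1/2)·R1: [0, -4, -15/2, -23]
R3 ← R3 + R2: [0, 0, -3, -6]
R4 ← R4 + (1/4)·R2: [0, 0, 9/8, 9/4]
R4 ← R4 + (3/8)·R3: [0, 0, 0, 0]
The echelon form has 3 nonzero rows, and every pivot lies in the first 3 columns, so rank(M) = rank([M|b]) = 3.
The system is consistent.

yes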